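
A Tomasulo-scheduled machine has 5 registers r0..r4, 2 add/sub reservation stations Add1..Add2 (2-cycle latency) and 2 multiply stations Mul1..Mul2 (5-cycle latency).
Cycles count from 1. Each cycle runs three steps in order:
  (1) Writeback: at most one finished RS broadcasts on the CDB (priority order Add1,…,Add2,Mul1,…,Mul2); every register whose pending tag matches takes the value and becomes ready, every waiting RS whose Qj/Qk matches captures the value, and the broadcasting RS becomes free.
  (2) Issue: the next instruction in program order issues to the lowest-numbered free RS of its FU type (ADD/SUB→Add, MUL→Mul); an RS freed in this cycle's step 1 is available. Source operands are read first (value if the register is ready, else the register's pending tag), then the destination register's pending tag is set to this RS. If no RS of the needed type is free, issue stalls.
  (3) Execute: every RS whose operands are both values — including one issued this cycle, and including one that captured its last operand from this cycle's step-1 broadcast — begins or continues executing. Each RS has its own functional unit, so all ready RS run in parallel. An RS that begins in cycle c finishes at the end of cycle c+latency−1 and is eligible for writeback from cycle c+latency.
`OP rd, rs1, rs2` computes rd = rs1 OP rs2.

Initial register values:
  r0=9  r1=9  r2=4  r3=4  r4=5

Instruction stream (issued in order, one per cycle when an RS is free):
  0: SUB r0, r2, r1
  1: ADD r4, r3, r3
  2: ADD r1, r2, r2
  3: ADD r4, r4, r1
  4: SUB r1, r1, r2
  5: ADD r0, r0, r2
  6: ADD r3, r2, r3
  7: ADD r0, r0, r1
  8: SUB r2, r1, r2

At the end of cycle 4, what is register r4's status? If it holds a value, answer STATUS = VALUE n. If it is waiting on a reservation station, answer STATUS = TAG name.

STATUS = TAG Add2

c1: issue SUB r0<-Add1 | r0:Add1,r1:9,r2:4,r3:4,r4:5
c2: issue ADD r4<-Add2 | r0:Add1,r1:9,r2:4,r3:4,r4:Add2
c3: CDB Add1=-5; issue ADD r1<-Add1 | r0:-5,r1:Add1,r2:4,r3:4,r4:Add2
c4: CDB Add2=8; issue ADD r4<-Add2 | r0:-5,r1:Add1,r2:4,r3:4,r4:Add2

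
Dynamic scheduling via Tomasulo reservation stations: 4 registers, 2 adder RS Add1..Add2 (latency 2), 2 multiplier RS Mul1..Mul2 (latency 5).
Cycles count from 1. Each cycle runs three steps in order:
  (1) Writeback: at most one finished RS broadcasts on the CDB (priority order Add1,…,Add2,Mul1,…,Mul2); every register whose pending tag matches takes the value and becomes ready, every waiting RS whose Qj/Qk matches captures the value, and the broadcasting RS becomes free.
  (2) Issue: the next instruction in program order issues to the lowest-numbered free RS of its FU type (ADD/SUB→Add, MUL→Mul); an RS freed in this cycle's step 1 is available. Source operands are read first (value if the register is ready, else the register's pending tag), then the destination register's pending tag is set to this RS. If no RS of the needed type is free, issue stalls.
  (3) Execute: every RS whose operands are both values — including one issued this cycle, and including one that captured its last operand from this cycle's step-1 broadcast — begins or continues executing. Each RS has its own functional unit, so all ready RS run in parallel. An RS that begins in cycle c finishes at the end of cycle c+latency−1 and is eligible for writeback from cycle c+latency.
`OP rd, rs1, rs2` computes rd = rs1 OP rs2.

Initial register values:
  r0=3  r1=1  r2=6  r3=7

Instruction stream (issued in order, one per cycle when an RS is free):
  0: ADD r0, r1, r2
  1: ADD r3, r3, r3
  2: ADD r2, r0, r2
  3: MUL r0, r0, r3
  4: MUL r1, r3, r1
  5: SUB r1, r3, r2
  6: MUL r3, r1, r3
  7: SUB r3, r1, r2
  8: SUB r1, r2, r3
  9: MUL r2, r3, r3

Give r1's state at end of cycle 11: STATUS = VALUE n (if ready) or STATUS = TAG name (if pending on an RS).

STATUS = TAG Add2

cycle 1: issue ADD r0<-Add1 // r0:Add1,r1:1,r2:6,r3:7
cycle 2: issue ADD r3<-Add2 // r0:Add1,r1:1,r2:6,r3:Add2
cycle 3: CDB Add1=7; issue ADD r2<-Add1 // r0:7,r1:1,r2:Add1,r3:Add2
cycle 4: CDB Add2=14; issue MUL r0<-Mul1 // r0:Mul1,r1:1,r2:Add1,r3:14
cycle 5: CDB Add1=13; issue MUL r1<-Mul2 // r0:Mul1,r1:Mul2,r2:13,r3:14
cycle 6: issue SUB r1<-Add1 // r0:Mul1,r1:Add1,r2:13,r3:14
cycle 7: stall // r0:Mul1,r1:Add1,r2:13,r3:14
cycle 8: CDB Add1=1; stall // r0:Mul1,r1:1,r2:13,r3:14
cycle 9: CDB Mul1=98; issue MUL r3<-Mul1 // r0:98,r1:1,r2:13,r3:Mul1
cycle 10: CDB Mul2=14; issue SUB r3<-Add1 // r0:98,r1:1,r2:13,r3:Add1
cycle 11: issue SUB r1<-Add2 // r0:98,r1:Add2,r2:13,r3:Add1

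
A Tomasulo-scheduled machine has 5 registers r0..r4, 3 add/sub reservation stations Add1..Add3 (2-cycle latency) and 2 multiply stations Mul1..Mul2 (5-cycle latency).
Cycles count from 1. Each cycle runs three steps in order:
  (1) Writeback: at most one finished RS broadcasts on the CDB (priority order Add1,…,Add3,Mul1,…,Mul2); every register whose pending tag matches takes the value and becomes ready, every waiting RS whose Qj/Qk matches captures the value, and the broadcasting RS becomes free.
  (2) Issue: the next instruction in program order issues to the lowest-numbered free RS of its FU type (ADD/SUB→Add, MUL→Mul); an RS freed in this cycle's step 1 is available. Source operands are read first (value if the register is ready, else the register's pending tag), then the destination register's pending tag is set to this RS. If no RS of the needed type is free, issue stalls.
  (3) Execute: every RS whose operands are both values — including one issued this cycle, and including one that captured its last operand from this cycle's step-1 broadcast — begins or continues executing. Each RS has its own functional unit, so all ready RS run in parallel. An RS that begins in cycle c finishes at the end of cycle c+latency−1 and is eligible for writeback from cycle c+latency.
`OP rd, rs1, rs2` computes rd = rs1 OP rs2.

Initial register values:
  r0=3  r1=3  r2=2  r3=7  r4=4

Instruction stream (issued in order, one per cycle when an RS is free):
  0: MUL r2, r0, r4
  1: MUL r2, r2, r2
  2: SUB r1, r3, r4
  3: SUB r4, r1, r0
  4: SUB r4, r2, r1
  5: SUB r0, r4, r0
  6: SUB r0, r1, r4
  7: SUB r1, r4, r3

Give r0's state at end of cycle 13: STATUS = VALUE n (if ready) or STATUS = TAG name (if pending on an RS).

STATUS = TAG Add2

  c1: issue MUL r2<-Mul1  regs: r0:3,r1:3,r2:Mul1,r3:7,r4:4
  c2: issue MUL r2<-Mul2  regs: r0:3,r1:3,r2:Mul2,r3:7,r4:4
  c3: issue SUB r1<-Add1  regs: r0:3,r1:Add1,r2:Mul2,r3:7,r4:4
  c4: issue SUB r4<-Add2  regs: r0:3,r1:Add1,r2:Mul2,r3:7,r4:Add2
  c5: CDB Add1=3; issue SUB r4<-Add1  regs: r0:3,r1:3,r2:Mul2,r3:7,r4:Add1
  c6: CDB Mul1=12; issue SUB r0<-Add3  regs: r0:Add3,r1:3,r2:Mul2,r3:7,r4:Add1
  c7: CDB Add2=0; issue SUB r0<-Add2  regs: r0:Add2,r1:3,r2:Mul2,r3:7,r4:Add1
  c8: stall  regs: r0:Add2,r1:3,r2:Mul2,r3:7,r4:Add1
  c9: stall  regs: r0:Add2,r1:3,r2:Mul2,r3:7,r4:Add1
  c10: stall  regs: r0:Add2,r1:3,r2:Mul2,r3:7,r4:Add1
  c11: CDB Mul2=144; stall  regs: r0:Add2,r1:3,r2:144,r3:7,r4:Add1
  c12: stall  regs: r0:Add2,r1:3,r2:144,r3:7,r4:Add1
  c13: CDB Add1=141; issue SUB r1<-Add1  regs: r0:Add2,r1:Add1,r2:144,r3:7,r4:141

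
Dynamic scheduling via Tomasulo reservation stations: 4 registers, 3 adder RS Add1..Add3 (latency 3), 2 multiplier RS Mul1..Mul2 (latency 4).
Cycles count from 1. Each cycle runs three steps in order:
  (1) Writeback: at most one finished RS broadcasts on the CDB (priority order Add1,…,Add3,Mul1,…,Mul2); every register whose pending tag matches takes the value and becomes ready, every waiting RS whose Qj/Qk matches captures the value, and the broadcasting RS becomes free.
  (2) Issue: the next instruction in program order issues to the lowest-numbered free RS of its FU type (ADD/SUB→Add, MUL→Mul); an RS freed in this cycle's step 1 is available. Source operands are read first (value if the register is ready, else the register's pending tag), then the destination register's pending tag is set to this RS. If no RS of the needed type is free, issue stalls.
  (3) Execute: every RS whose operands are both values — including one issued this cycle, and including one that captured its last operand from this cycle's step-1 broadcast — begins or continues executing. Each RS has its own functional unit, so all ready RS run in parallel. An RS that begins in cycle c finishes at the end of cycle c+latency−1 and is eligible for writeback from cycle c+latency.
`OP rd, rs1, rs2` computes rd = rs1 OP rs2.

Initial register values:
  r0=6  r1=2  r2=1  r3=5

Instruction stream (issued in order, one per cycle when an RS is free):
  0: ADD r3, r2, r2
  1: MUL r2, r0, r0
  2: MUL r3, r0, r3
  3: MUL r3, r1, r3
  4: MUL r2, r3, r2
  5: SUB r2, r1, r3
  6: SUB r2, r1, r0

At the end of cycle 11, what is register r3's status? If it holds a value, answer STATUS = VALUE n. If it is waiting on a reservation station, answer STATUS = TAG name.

STATUS = TAG Mul1

cycle 1: issue ADD r3<-Add1 // r0:6,r1:2,r2:1,r3:Add1
cycle 2: issue MUL r2<-Mul1 // r0:6,r1:2,r2:Mul1,r3:Add1
cycle 3: issue MUL r3<-Mul2 // r0:6,r1:2,r2:Mul1,r3:Mul2
cycle 4: CDB Add1=2; stall // r0:6,r1:2,r2:Mul1,r3:Mul2
cycle 5: stall // r0:6,r1:2,r2:Mul1,r3:Mul2
cycle 6: CDB Mul1=36; issue MUL r3<-Mul1 // r0:6,r1:2,r2:36,r3:Mul1
cycle 7: stall // r0:6,r1:2,r2:36,r3:Mul1
cycle 8: CDB Mul2=12; issue MUL r2<-Mul2 // r0:6,r1:2,r2:Mul2,r3:Mul1
cycle 9: issue SUB r2<-Add1 // r0:6,r1:2,r2:Add1,r3:Mul1
cycle 10: issue SUB r2<-Add2 // r0:6,r1:2,r2:Add2,r3:Mul1
cycle 11: - // r0:6,r1:2,r2:Add2,r3:Mul1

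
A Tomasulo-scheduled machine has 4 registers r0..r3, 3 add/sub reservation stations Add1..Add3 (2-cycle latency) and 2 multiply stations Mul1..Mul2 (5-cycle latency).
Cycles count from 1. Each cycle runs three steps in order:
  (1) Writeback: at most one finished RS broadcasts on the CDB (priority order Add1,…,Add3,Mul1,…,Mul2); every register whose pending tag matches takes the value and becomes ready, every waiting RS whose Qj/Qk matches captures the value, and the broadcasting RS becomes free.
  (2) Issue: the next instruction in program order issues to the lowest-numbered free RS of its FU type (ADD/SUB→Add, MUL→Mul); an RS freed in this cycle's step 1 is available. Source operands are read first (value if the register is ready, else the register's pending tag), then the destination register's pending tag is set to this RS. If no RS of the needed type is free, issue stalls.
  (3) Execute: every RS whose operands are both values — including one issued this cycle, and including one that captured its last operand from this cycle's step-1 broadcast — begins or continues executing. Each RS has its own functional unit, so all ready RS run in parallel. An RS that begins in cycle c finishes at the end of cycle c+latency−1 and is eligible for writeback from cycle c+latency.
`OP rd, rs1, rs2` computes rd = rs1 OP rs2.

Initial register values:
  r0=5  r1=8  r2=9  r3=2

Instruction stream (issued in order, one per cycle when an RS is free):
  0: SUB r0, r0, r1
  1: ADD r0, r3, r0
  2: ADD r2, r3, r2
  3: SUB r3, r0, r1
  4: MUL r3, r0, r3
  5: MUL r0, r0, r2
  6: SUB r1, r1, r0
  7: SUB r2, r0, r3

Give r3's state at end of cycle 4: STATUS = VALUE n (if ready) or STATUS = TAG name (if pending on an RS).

  c1: issue SUB r0<-Add1  regs: r0:Add1,r1:8,r2:9,r3:2
  c2: issue ADD r0<-Add2  regs: r0:Add2,r1:8,r2:9,r3:2
  c3: CDB Add1=-3; issue ADD r2<-Add1  regs: r0:Add2,r1:8,r2:Add1,r3:2
  c4: issue SUB r3<-Add3  regs: r0:Add2,r1:8,r2:Add1,r3:Add3

STATUS = TAG Add3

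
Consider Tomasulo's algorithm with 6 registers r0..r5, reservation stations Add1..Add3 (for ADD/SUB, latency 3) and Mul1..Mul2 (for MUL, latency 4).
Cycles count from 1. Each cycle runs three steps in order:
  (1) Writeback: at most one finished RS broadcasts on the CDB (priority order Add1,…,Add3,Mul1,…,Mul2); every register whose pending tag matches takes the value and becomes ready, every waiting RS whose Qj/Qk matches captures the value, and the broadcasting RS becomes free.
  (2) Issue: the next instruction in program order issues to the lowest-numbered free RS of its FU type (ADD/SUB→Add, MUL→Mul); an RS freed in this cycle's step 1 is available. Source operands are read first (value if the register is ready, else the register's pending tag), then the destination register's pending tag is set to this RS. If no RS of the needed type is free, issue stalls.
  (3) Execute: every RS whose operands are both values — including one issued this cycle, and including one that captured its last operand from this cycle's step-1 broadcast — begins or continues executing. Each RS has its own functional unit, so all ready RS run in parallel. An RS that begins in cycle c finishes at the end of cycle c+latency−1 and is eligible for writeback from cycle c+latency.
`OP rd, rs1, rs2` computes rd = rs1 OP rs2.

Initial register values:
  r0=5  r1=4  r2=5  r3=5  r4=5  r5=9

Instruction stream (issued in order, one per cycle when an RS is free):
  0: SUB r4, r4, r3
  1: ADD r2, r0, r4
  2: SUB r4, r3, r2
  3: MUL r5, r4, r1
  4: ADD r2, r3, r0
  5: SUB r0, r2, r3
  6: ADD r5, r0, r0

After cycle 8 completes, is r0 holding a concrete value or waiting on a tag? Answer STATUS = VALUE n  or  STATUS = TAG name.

c1: issue SUB r4<-Add1 | r0:5,r1:4,r2:5,r3:5,r4:Add1,r5:9
c2: issue ADD r2<-Add2 | r0:5,r1:4,r2:Add2,r3:5,r4:Add1,r5:9
c3: issue SUB r4<-Add3 | r0:5,r1:4,r2:Add2,r3:5,r4:Add3,r5:9
c4: CDB Add1=0; issue MUL r5<-Mul1 | r0:5,r1:4,r2:Add2,r3:5,r4:Add3,r5:Mul1
c5: issue ADD r2<-Add1 | r0:5,r1:4,r2:Add1,r3:5,r4:Add3,r5:Mul1
c6: stall | r0:5,r1:4,r2:Add1,r3:5,r4:Add3,r5:Mul1
c7: CDB Add2=5; issue SUB r0<-Add2 | r0:Add2,r1:4,r2:Add1,r3:5,r4:Add3,r5:Mul1
c8: CDB Add1=10; issue ADD r5<-Add1 | r0:Add2,r1:4,r2:10,r3:5,r4:Add3,r5:Add1

STATUS = TAG Add2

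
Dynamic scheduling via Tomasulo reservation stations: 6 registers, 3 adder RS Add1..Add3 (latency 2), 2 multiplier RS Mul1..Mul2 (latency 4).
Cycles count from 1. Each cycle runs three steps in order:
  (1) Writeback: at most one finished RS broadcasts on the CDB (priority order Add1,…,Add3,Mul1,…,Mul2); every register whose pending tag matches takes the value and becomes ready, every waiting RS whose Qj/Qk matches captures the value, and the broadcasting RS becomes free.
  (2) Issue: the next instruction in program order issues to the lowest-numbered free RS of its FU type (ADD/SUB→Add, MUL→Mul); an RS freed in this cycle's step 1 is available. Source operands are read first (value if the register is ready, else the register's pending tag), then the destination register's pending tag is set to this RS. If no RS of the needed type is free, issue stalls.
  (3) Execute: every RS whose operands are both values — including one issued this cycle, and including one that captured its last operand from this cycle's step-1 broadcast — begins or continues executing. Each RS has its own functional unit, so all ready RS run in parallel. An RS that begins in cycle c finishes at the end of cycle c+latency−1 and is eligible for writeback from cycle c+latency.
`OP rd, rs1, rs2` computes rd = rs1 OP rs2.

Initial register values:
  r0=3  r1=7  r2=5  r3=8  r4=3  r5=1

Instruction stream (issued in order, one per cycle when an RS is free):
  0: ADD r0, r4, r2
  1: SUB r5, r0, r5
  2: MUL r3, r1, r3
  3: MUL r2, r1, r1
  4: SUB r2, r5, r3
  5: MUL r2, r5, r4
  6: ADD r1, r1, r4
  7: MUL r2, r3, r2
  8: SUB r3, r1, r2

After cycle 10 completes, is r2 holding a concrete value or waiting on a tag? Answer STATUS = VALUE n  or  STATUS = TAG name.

  c1: issue ADD r0<-Add1  regs: r0:Add1,r1:7,r2:5,r3:8,r4:3,r5:1
  c2: issue SUB r5<-Add2  regs: r0:Add1,r1:7,r2:5,r3:8,r4:3,r5:Add2
  c3: CDB Add1=8; issue MUL r3<-Mul1  regs: r0:8,r1:7,r2:5,r3:Mul1,r4:3,r5:Add2
  c4: issue MUL r2<-Mul2  regs: r0:8,r1:7,r2:Mul2,r3:Mul1,r4:3,r5:Add2
  c5: CDB Add2=7; issue SUB r2<-Add1  regs: r0:8,r1:7,r2:Add1,r3:Mul1,r4:3,r5:7
  c6: stall  regs: r0:8,r1:7,r2:Add1,r3:Mul1,r4:3,r5:7
  c7: CDB Mul1=56; issue MUL r2<-Mul1  regs: r0:8,r1:7,r2:Mul1,r3:56,r4:3,r5:7
  c8: CDB Mul2=49; issue ADD r1<-Add2  regs: r0:8,r1:Add2,r2:Mul1,r3:56,r4:3,r5:7
  c9: CDB Add1=-49; issue MUL r2<-Mul2  regs: r0:8,r1:Add2,r2:Mul2,r3:56,r4:3,r5:7
  c10: CDB Add2=10; issue SUB r3<-Add1  regs: r0:8,r1:10,r2:Mul2,r3:Add1,r4:3,r5:7

STATUS = TAG Mul2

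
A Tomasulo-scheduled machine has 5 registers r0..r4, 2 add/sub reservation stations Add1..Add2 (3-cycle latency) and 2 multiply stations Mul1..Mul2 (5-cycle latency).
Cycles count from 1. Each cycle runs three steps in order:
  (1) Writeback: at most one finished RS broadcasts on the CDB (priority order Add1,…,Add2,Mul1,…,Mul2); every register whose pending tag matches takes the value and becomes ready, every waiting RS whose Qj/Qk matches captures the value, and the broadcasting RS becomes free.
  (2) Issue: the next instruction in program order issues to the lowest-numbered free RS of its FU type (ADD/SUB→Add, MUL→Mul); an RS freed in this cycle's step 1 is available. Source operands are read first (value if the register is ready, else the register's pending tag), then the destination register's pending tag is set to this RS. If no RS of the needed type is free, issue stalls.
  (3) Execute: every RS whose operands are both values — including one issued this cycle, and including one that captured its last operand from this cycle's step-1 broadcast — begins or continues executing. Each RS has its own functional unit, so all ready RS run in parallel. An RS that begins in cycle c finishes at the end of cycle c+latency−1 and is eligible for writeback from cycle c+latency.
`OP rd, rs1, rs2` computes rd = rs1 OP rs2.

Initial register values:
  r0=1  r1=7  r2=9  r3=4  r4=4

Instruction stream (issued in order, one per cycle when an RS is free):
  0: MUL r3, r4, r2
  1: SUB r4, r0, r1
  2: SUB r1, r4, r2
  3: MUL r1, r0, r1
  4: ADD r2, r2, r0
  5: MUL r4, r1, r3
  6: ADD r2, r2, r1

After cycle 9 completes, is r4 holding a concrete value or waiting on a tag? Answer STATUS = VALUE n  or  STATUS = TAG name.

cycle 1: issue MUL r3<-Mul1 // r0:1,r1:7,r2:9,r3:Mul1,r4:4
cycle 2: issue SUB r4<-Add1 // r0:1,r1:7,r2:9,r3:Mul1,r4:Add1
cycle 3: issue SUB r1<-Add2 // r0:1,r1:Add2,r2:9,r3:Mul1,r4:Add1
cycle 4: issue MUL r1<-Mul2 // r0:1,r1:Mul2,r2:9,r3:Mul1,r4:Add1
cycle 5: CDB Add1=-6; issue ADD r2<-Add1 // r0:1,r1:Mul2,r2:Add1,r3:Mul1,r4:-6
cycle 6: CDB Mul1=36; issue MUL r4<-Mul1 // r0:1,r1:Mul2,r2:Add1,r3:36,r4:Mul1
cycle 7: stall // r0:1,r1:Mul2,r2:Add1,r3:36,r4:Mul1
cycle 8: CDB Add1=10; issue ADD r2<-Add1 // r0:1,r1:Mul2,r2:Add1,r3:36,r4:Mul1
cycle 9: CDB Add2=-15 // r0:1,r1:Mul2,r2:Add1,r3:36,r4:Mul1

STATUS = TAG Mul1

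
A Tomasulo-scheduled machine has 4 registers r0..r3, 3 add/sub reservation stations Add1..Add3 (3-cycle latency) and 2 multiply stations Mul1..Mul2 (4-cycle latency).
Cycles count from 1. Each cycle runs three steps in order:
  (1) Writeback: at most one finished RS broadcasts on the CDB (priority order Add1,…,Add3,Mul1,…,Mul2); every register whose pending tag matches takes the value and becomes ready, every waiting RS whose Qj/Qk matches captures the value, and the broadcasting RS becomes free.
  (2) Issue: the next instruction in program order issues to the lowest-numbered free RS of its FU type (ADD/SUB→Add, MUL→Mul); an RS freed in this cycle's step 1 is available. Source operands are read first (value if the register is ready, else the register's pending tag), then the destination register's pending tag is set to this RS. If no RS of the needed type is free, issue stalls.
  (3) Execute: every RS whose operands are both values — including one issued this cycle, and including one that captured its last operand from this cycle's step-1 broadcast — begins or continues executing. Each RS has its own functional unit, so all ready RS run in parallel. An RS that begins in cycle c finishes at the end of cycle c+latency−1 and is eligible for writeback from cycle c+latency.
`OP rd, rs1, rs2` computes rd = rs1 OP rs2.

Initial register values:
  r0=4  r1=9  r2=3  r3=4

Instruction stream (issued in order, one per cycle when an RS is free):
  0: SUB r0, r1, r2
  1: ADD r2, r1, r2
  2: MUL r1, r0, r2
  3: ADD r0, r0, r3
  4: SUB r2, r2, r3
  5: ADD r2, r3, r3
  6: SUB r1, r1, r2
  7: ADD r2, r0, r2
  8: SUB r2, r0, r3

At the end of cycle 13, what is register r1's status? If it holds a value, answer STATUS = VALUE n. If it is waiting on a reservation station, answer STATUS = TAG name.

  c1: issue SUB r0<-Add1  regs: r0:Add1,r1:9,r2:3,r3:4
  c2: issue ADD r2<-Add2  regs: r0:Add1,r1:9,r2:Add2,r3:4
  c3: issue MUL r1<-Mul1  regs: r0:Add1,r1:Mul1,r2:Add2,r3:4
  c4: CDB Add1=6; issue ADD r0<-Add1  regs: r0:Add1,r1:Mul1,r2:Add2,r3:4
  c5: CDB Add2=12; issue SUB r2<-Add2  regs: r0:Add1,r1:Mul1,r2:Add2,r3:4
  c6: issue ADD r2<-Add3  regs: r0:Add1,r1:Mul1,r2:Add3,r3:4
  c7: CDB Add1=10; issue SUB r1<-Add1  regs: r0:10,r1:Add1,r2:Add3,r3:4
  c8: CDB Add2=8; issue ADD r2<-Add2  regs: r0:10,r1:Add1,r2:Add2,r3:4
  c9: CDB Add3=8; issue SUB r2<-Add3  regs: r0:10,r1:Add1,r2:Add3,r3:4
  c10: CDB Mul1=72  regs: r0:10,r1:Add1,r2:Add3,r3:4
  c11: -  regs: r0:10,r1:Add1,r2:Add3,r3:4
  c12: CDB Add2=18  regs: r0:10,r1:Add1,r2:Add3,r3:4
  c13: CDB Add1=64  regs: r0:10,r1:64,r2:Add3,r3:4

STATUS = VALUE 64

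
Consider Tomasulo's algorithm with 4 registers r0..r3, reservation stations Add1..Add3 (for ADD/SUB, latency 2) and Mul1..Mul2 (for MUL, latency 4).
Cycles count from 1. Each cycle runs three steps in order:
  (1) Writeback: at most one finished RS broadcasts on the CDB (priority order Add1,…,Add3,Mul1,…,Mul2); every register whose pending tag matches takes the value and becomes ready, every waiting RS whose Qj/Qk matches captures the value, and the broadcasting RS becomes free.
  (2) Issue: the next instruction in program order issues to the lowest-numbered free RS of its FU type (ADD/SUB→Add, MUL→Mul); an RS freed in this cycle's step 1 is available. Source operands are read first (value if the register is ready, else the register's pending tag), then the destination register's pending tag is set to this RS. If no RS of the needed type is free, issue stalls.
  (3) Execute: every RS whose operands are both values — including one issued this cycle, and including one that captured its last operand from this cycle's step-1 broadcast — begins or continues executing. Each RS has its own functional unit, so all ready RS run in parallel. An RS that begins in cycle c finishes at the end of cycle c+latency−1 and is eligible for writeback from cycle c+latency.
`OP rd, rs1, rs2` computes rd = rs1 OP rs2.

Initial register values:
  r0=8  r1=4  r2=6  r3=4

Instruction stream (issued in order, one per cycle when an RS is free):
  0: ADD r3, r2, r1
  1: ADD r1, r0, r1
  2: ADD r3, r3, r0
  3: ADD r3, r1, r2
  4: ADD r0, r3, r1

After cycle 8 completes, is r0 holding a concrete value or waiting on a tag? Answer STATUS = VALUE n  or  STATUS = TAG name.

c1: issue ADD r3<-Add1 | r0:8,r1:4,r2:6,r3:Add1
c2: issue ADD r1<-Add2 | r0:8,r1:Add2,r2:6,r3:Add1
c3: CDB Add1=10; issue ADD r3<-Add1 | r0:8,r1:Add2,r2:6,r3:Add1
c4: CDB Add2=12; issue ADD r3<-Add2 | r0:8,r1:12,r2:6,r3:Add2
c5: CDB Add1=18; issue ADD r0<-Add1 | r0:Add1,r1:12,r2:6,r3:Add2
c6: CDB Add2=18 | r0:Add1,r1:12,r2:6,r3:18
c7: - | r0:Add1,r1:12,r2:6,r3:18
c8: CDB Add1=30 | r0:30,r1:12,r2:6,r3:18

STATUS = VALUE 30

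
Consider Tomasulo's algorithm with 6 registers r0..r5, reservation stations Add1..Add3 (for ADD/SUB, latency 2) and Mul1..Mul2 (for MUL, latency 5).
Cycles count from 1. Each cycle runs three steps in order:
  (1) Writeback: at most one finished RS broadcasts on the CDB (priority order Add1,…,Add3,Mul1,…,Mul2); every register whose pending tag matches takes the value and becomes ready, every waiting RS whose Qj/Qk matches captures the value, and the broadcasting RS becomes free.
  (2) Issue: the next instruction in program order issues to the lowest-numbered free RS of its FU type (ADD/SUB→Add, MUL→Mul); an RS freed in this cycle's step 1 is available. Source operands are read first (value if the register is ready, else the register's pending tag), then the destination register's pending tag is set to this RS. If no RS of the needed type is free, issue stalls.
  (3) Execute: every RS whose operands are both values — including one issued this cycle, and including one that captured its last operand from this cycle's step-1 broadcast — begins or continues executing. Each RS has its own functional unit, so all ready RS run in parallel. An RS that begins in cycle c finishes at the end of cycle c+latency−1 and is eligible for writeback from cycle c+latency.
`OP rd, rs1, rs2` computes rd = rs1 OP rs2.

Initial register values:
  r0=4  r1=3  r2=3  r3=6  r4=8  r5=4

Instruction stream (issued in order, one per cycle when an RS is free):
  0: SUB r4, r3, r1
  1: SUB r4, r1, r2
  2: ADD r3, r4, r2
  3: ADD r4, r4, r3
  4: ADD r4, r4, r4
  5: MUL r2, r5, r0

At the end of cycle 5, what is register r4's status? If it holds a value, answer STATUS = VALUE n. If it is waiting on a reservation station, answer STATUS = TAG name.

  c1: issue SUB r4<-Add1  regs: r0:4,r1:3,r2:3,r3:6,r4:Add1,r5:4
  c2: issue SUB r4<-Add2  regs: r0:4,r1:3,r2:3,r3:6,r4:Add2,r5:4
  c3: CDB Add1=3; issue ADD r3<-Add1  regs: r0:4,r1:3,r2:3,r3:Add1,r4:Add2,r5:4
  c4: CDB Add2=0; issue ADD r4<-Add2  regs: r0:4,r1:3,r2:3,r3:Add1,r4:Add2,r5:4
  c5: issue ADD r4<-Add3  regs: r0:4,r1:3,r2:3,r3:Add1,r4:Add3,r5:4

STATUS = TAG Add3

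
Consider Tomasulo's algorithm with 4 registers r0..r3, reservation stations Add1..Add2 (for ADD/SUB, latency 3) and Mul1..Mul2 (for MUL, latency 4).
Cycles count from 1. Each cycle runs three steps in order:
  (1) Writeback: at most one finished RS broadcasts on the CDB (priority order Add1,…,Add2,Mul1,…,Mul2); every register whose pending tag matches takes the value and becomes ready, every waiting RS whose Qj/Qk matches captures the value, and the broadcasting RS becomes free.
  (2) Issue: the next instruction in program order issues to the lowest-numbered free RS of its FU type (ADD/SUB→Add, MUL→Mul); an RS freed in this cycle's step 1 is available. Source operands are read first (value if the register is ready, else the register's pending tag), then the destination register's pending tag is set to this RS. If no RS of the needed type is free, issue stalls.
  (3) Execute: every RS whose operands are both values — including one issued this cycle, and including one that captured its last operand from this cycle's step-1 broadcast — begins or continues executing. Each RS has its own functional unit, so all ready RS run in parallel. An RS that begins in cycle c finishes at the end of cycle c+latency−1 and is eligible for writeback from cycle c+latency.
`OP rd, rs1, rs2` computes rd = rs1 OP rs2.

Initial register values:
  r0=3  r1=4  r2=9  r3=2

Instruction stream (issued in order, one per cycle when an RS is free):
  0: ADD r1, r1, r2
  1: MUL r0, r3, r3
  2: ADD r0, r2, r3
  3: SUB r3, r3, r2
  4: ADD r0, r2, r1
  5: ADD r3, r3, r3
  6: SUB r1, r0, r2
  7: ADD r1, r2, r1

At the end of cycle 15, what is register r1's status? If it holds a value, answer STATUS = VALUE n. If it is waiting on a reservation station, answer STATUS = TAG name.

STATUS = VALUE 22

  c1: issue ADD r1<-Add1  regs: r0:3,r1:Add1,r2:9,r3:2
  c2: issue MUL r0<-Mul1  regs: r0:Mul1,r1:Add1,r2:9,r3:2
  c3: issue ADD r0<-Add2  regs: r0:Add2,r1:Add1,r2:9,r3:2
  c4: CDB Add1=13; issue SUB r3<-Add1  regs: r0:Add2,r1:13,r2:9,r3:Add1
  c5: stall  regs: r0:Add2,r1:13,r2:9,r3:Add1
  c6: CDB Add2=11; issue ADD r0<-Add2  regs: r0:Add2,r1:13,r2:9,r3:Add1
  c7: CDB Add1=-7; issue ADD r3<-Add1  regs: r0:Add2,r1:13,r2:9,r3:Add1
  c8: CDB Mul1=4; stall  regs: r0:Add2,r1:13,r2:9,r3:Add1
  c9: CDB Add2=22; issue SUB r1<-Add2  regs: r0:22,r1:Add2,r2:9,r3:Add1
  c10: CDB Add1=-14; issue ADD r1<-Add1  regs: r0:22,r1:Add1,r2:9,r3:-14
  c11: -  regs: r0:22,r1:Add1,r2:9,r3:-14
  c12: CDB Add2=13  regs: r0:22,r1:Add1,r2:9,r3:-14
  c13: -  regs: r0:22,r1:Add1,r2:9,r3:-14
  c14: -  regs: r0:22,r1:Add1,r2:9,r3:-14
  c15: CDB Add1=22  regs: r0:22,r1:22,r2:9,r3:-14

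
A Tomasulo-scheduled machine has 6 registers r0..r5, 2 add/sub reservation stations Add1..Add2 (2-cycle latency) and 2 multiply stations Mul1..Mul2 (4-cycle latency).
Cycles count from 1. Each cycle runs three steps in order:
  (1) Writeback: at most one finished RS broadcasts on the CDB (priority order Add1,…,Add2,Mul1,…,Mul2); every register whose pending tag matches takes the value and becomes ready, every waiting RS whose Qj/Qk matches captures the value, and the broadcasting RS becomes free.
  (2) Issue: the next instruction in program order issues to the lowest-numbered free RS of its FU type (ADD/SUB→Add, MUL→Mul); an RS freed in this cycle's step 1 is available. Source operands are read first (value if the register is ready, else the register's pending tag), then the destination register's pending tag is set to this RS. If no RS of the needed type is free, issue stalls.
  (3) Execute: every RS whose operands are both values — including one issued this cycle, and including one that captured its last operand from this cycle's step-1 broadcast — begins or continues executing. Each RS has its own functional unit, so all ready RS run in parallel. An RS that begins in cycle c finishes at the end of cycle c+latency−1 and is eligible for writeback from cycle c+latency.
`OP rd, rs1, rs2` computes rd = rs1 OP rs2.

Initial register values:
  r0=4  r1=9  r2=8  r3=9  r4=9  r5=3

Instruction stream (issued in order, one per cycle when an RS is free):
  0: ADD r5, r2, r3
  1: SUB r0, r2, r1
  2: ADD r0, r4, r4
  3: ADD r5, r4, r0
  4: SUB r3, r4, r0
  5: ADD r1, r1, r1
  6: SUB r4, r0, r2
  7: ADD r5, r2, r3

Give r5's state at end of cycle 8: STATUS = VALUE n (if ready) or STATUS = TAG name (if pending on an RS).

STATUS = VALUE 27

cycle 1: issue ADD r5<-Add1 // r0:4,r1:9,r2:8,r3:9,r4:9,r5:Add1
cycle 2: issue SUB r0<-Add2 // r0:Add2,r1:9,r2:8,r3:9,r4:9,r5:Add1
cycle 3: CDB Add1=17; issue ADD r0<-Add1 // r0:Add1,r1:9,r2:8,r3:9,r4:9,r5:17
cycle 4: CDB Add2=-1; issue ADD r5<-Add2 // r0:Add1,r1:9,r2:8,r3:9,r4:9,r5:Add2
cycle 5: CDB Add1=18; issue SUB r3<-Add1 // r0:18,r1:9,r2:8,r3:Add1,r4:9,r5:Add2
cycle 6: stall // r0:18,r1:9,r2:8,r3:Add1,r4:9,r5:Add2
cycle 7: CDB Add1=-9; issue ADD r1<-Add1 // r0:18,r1:Add1,r2:8,r3:-9,r4:9,r5:Add2
cycle 8: CDB Add2=27; issue SUB r4<-Add2 // r0:18,r1:Add1,r2:8,r3:-9,r4:Add2,r5:27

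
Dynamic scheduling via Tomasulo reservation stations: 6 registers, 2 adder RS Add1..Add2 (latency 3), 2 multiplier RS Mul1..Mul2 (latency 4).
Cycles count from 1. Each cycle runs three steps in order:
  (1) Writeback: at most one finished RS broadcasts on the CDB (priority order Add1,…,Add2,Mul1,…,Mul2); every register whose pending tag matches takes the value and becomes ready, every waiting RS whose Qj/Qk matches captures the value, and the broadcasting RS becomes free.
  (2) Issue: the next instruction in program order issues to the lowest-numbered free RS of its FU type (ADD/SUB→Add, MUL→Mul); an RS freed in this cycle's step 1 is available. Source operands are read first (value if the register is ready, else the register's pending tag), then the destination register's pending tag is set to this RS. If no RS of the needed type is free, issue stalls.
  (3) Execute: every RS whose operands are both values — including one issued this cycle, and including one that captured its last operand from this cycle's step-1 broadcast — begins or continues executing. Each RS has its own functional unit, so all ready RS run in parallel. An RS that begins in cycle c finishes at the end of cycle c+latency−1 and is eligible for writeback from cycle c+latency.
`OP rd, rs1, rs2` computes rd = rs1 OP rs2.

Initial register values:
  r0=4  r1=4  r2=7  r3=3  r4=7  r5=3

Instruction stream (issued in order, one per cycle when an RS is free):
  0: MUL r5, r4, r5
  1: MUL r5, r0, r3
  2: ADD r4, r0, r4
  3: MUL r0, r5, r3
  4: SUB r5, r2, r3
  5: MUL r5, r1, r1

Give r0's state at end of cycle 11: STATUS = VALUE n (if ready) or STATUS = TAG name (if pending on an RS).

  c1: issue MUL r5<-Mul1  regs: r0:4,r1:4,r2:7,r3:3,r4:7,r5:Mul1
  c2: issue MUL r5<-Mul2  regs: r0:4,r1:4,r2:7,r3:3,r4:7,r5:Mul2
  c3: issue ADD r4<-Add1  regs: r0:4,r1:4,r2:7,r3:3,r4:Add1,r5:Mul2
  c4: stall  regs: r0:4,r1:4,r2:7,r3:3,r4:Add1,r5:Mul2
  c5: CDB Mul1=21; issue MUL r0<-Mul1  regs: r0:Mul1,r1:4,r2:7,r3:3,r4:Add1,r5:Mul2
  c6: CDB Add1=11; issue SUB r5<-Add1  regs: r0:Mul1,r1:4,r2:7,r3:3,r4:11,r5:Add1
  c7: CDB Mul2=12; issue MUL r5<-Mul2  regs: r0:Mul1,r1:4,r2:7,r3:3,r4:11,r5:Mul2
  c8: -  regs: r0:Mul1,r1:4,r2:7,r3:3,r4:11,r5:Mul2
  c9: CDB Add1=4  regs: r0:Mul1,r1:4,r2:7,r3:3,r4:11,r5:Mul2
  c10: -  regs: r0:Mul1,r1:4,r2:7,r3:3,r4:11,r5:Mul2
  c11: CDB Mul1=36  regs: r0:36,r1:4,r2:7,r3:3,r4:11,r5:Mul2

STATUS = VALUE 36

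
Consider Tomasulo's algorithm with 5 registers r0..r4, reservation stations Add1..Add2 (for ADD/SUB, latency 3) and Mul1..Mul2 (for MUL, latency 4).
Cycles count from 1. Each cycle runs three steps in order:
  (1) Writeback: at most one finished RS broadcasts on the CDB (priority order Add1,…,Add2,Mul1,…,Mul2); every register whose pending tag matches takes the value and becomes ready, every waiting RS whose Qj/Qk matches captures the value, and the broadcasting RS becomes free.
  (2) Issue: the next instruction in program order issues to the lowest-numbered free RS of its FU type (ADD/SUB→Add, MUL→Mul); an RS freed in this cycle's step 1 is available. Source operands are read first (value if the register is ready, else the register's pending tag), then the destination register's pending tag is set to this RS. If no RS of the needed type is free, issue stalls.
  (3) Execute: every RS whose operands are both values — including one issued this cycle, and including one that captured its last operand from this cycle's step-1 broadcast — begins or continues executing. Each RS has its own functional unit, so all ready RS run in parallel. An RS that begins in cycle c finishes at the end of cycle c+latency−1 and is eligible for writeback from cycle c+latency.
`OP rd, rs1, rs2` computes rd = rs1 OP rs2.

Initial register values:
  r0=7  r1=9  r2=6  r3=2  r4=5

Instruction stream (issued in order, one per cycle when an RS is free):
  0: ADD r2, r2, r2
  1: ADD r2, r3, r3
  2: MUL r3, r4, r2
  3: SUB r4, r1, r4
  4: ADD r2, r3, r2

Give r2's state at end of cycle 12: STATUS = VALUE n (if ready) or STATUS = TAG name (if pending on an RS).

cycle 1: issue ADD r2<-Add1 // r0:7,r1:9,r2:Add1,r3:2,r4:5
cycle 2: issue ADD r2<-Add2 // r0:7,r1:9,r2:Add2,r3:2,r4:5
cycle 3: issue MUL r3<-Mul1 // r0:7,r1:9,r2:Add2,r3:Mul1,r4:5
cycle 4: CDB Add1=12; issue SUB r4<-Add1 // r0:7,r1:9,r2:Add2,r3:Mul1,r4:Add1
cycle 5: CDB Add2=4; issue ADD r2<-Add2 // r0:7,r1:9,r2:Add2,r3:Mul1,r4:Add1
cycle 6: - // r0:7,r1:9,r2:Add2,r3:Mul1,r4:Add1
cycle 7: CDB Add1=4 // r0:7,r1:9,r2:Add2,r3:Mul1,r4:4
cycle 8: - // r0:7,r1:9,r2:Add2,r3:Mul1,r4:4
cycle 9: CDB Mul1=20 // r0:7,r1:9,r2:Add2,r3:20,r4:4
cycle 10: - // r0:7,r1:9,r2:Add2,r3:20,r4:4
cycle 11: - // r0:7,r1:9,r2:Add2,r3:20,r4:4
cycle 12: CDB Add2=24 // r0:7,r1:9,r2:24,r3:20,r4:4

STATUS = VALUE 24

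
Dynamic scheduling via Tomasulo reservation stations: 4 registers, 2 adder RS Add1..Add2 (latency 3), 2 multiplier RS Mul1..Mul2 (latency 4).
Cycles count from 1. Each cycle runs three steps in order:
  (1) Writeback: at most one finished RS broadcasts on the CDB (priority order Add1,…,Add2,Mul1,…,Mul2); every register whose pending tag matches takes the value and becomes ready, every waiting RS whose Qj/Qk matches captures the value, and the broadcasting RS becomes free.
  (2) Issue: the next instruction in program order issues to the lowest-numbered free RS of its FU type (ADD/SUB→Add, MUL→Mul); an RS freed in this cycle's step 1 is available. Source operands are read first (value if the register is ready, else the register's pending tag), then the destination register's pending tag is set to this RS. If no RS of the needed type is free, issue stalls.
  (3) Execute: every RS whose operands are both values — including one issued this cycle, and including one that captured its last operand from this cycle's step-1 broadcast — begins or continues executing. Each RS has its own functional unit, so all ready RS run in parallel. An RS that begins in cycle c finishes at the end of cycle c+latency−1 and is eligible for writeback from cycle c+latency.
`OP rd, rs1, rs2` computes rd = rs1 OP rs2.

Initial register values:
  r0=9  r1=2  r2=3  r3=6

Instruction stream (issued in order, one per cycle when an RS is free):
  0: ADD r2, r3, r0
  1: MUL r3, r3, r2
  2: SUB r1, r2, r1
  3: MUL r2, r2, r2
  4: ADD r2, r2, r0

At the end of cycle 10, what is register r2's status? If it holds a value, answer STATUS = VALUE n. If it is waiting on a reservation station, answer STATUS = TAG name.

STATUS = TAG Add1

cycle 1: issue ADD r2<-Add1 // r0:9,r1:2,r2:Add1,r3:6
cycle 2: issue MUL r3<-Mul1 // r0:9,r1:2,r2:Add1,r3:Mul1
cycle 3: issue SUB r1<-Add2 // r0:9,r1:Add2,r2:Add1,r3:Mul1
cycle 4: CDB Add1=15; issue MUL r2<-Mul2 // r0:9,r1:Add2,r2:Mul2,r3:Mul1
cycle 5: issue ADD r2<-Add1 // r0:9,r1:Add2,r2:Add1,r3:Mul1
cycle 6: - // r0:9,r1:Add2,r2:Add1,r3:Mul1
cycle 7: CDB Add2=13 // r0:9,r1:13,r2:Add1,r3:Mul1
cycle 8: CDB Mul1=90 // r0:9,r1:13,r2:Add1,r3:90
cycle 9: CDB Mul2=225 // r0:9,r1:13,r2:Add1,r3:90
cycle 10: - // r0:9,r1:13,r2:Add1,r3:90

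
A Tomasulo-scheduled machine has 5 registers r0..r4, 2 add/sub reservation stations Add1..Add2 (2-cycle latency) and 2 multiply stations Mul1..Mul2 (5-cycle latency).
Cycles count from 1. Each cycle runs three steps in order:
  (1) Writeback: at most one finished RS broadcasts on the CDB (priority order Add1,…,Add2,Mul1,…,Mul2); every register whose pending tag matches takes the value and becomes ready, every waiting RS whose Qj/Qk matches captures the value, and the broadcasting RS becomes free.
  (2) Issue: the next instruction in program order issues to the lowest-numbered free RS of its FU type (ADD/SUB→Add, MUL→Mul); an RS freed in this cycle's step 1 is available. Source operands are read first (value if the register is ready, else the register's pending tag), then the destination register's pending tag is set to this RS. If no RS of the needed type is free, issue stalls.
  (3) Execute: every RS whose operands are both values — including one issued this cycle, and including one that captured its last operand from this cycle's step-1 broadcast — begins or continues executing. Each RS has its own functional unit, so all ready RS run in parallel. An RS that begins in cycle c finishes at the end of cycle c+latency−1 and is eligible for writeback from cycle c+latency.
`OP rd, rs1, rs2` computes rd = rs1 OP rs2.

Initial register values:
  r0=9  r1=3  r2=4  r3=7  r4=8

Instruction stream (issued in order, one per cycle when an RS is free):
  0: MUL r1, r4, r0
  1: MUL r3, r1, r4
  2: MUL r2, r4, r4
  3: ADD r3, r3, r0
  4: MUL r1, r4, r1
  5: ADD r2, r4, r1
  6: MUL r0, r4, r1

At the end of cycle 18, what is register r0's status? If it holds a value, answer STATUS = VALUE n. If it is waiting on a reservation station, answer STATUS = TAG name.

c1: issue MUL r1<-Mul1 | r0:9,r1:Mul1,r2:4,r3:7,r4:8
c2: issue MUL r3<-Mul2 | r0:9,r1:Mul1,r2:4,r3:Mul2,r4:8
c3: stall | r0:9,r1:Mul1,r2:4,r3:Mul2,r4:8
c4: stall | r0:9,r1:Mul1,r2:4,r3:Mul2,r4:8
c5: stall | r0:9,r1:Mul1,r2:4,r3:Mul2,r4:8
c6: CDB Mul1=72; issue MUL r2<-Mul1 | r0:9,r1:72,r2:Mul1,r3:Mul2,r4:8
c7: issue ADD r3<-Add1 | r0:9,r1:72,r2:Mul1,r3:Add1,r4:8
c8: stall | r0:9,r1:72,r2:Mul1,r3:Add1,r4:8
c9: stall | r0:9,r1:72,r2:Mul1,r3:Add1,r4:8
c10: stall | r0:9,r1:72,r2:Mul1,r3:Add1,r4:8
c11: CDB Mul1=64; issue MUL r1<-Mul1 | r0:9,r1:Mul1,r2:64,r3:Add1,r4:8
c12: CDB Mul2=576; issue ADD r2<-Add2 | r0:9,r1:Mul1,r2:Add2,r3:Add1,r4:8
c13: issue MUL r0<-Mul2 | r0:Mul2,r1:Mul1,r2:Add2,r3:Add1,r4:8
c14: CDB Add1=585 | r0:Mul2,r1:Mul1,r2:Add2,r3:585,r4:8
c15: - | r0:Mul2,r1:Mul1,r2:Add2,r3:585,r4:8
c16: CDB Mul1=576 | r0:Mul2,r1:576,r2:Add2,r3:585,r4:8
c17: - | r0:Mul2,r1:576,r2:Add2,r3:585,r4:8
c18: CDB Add2=584 | r0:Mul2,r1:576,r2:584,r3:585,r4:8

STATUS = TAG Mul2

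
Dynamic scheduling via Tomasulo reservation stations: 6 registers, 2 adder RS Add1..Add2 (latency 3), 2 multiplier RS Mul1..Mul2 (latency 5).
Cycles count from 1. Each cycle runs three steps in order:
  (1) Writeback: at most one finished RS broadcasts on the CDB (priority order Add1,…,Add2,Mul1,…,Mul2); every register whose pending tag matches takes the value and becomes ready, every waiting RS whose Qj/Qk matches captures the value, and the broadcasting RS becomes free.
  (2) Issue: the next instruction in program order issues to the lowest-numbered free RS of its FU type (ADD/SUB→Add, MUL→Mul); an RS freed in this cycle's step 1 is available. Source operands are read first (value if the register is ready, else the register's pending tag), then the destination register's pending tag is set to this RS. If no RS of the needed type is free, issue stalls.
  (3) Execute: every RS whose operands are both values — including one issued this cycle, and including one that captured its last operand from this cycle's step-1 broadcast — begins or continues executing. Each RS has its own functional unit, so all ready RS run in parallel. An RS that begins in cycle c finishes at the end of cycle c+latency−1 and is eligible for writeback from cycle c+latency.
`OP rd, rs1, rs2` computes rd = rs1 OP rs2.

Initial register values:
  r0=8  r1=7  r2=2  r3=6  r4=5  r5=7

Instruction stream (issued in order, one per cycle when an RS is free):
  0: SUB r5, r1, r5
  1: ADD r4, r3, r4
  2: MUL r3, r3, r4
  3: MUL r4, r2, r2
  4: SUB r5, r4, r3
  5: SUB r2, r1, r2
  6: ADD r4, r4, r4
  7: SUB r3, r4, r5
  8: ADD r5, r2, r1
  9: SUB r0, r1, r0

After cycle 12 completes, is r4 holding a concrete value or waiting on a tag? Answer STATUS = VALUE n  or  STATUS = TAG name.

STATUS = TAG Add2

cycle 1: issue SUB r5<-Add1 // r0:8,r1:7,r2:2,r3:6,r4:5,r5:Add1
cycle 2: issue ADD r4<-Add2 // r0:8,r1:7,r2:2,r3:6,r4:Add2,r5:Add1
cycle 3: issue MUL r3<-Mul1 // r0:8,r1:7,r2:2,r3:Mul1,r4:Add2,r5:Add1
cycle 4: CDB Add1=0; issue MUL r4<-Mul2 // r0:8,r1:7,r2:2,r3:Mul1,r4:Mul2,r5:0
cycle 5: CDB Add2=11; issue SUB r5<-Add1 // r0:8,r1:7,r2:2,r3:Mul1,r4:Mul2,r5:Add1
cycle 6: issue SUB r2<-Add2 // r0:8,r1:7,r2:Add2,r3:Mul1,r4:Mul2,r5:Add1
cycle 7: stall // r0:8,r1:7,r2:Add2,r3:Mul1,r4:Mul2,r5:Add1
cycle 8: stall // r0:8,r1:7,r2:Add2,r3:Mul1,r4:Mul2,r5:Add1
cycle 9: CDB Add2=5; issue ADD r4<-Add2 // r0:8,r1:7,r2:5,r3:Mul1,r4:Add2,r5:Add1
cycle 10: CDB Mul1=66; stall // r0:8,r1:7,r2:5,r3:66,r4:Add2,r5:Add1
cycle 11: CDB Mul2=4; stall // r0:8,r1:7,r2:5,r3:66,r4:Add2,r5:Add1
cycle 12: stall // r0:8,r1:7,r2:5,r3:66,r4:Add2,r5:Add1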